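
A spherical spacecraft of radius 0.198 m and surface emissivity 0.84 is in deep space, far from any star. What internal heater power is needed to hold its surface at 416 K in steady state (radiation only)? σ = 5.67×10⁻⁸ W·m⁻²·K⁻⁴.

P = εσ·4πr²·T⁴.
4πr² = 0.4927 m²; T⁴ = 2.995×10¹⁰ K⁴.
P = 0.84·5.67×10⁻⁸·0.4927·2.995×10¹⁰.

P ≈ 703 W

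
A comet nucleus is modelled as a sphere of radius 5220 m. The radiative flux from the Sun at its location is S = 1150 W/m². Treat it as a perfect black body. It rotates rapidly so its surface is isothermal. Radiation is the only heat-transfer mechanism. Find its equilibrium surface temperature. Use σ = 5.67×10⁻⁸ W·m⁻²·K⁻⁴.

At equilibrium, absorbed power = emitted power.
Absorbing cross-section = πr² = 8.560×10⁷ m²; emitting surface = 4πr² = 3.424×10⁸ m² (ratio 4).
S·A_cross = εσ·A_surf·T⁴  ⇒  T⁴ = S/(4σ).
T⁴ = 1.00·1150/(4·5.67×10⁻⁸) = 5.071×10⁹ K⁴.
T = (5.071×10⁹)^(1/4).

T ≈ 267 K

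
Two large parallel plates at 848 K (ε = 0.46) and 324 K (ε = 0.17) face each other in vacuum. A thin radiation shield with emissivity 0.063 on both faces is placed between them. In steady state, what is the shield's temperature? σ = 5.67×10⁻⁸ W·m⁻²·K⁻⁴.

T_s ≈ 733 K

In steady state the net flux on the hot side equals that on the cold side.
σ(T₁⁴−T_s⁴)/D₁ = σ(T_s⁴−T₂⁴)/D₂, with D₁ = 1/ε₁+1/ε_s−1 = 17.05, D₂ = 1/ε_s+1/ε₂−1 = 20.76.
Solve for T_s⁴: T_s⁴ = (D₂·T₁⁴ + D₁·T₂⁴)/(D₁+D₂) = 2.889×10¹¹ K⁴.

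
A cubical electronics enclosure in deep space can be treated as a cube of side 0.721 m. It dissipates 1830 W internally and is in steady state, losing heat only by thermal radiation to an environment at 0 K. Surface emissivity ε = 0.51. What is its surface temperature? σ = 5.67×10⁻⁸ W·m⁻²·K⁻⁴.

T ≈ 377 K

Steady state: internal power = radiated power, P = εσA T⁴.
Radiating area A = 6L² = 3.119 m².
T⁴ = P/(εσA) = 1830/(0.51·5.67×10⁻⁸·3.119) = 2.029×10¹⁰ K⁴.
T = (2.029×10¹⁰)^(1/4).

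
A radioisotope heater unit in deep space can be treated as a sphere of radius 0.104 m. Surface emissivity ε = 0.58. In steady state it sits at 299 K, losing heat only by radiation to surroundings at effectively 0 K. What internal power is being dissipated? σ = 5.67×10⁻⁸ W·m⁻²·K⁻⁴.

P ≈ 35.7 W

Steady state: P = εσA T⁴.
A = 4πr² = 0.1359 m²; T⁴ = (299)⁴ = 7.993×10⁹ K⁴.
P = 0.58 × 5.67×10⁻⁸ × 0.1359 × 7.993×10⁹.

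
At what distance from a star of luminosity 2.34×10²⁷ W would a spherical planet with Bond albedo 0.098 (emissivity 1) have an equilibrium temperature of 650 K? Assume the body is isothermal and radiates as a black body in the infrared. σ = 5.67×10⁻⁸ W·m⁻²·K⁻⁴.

For an isothermal black-emitting sphere, (1−a)S·πr² = σ·4πr²·T⁴ ⇒ S = 4σT⁴/(1−a).
S = 4·5.67×10⁻⁸·(650)⁴/0.902 = 44880 W/m².
Flux falls as S = L/(4πd²), so d = √(L/(4πS)) = √(2.34×10²⁷/(4π·44880)).

d ≈ 6.44×10¹⁰ m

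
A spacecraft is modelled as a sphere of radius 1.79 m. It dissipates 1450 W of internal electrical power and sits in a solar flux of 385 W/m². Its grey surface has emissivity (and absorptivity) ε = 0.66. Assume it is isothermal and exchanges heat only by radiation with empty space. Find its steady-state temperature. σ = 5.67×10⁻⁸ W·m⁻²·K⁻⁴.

T ≈ 227 K

At steady state, absorbed solar power + internal power = radiated power.
Absorbed: α·S·A_cross = 0.66·385·10.07 = 2558 W (cross-section πr²).
Total input = 2558 + 1450 = 4008 W.
Radiated: εσ·A_surf·T⁴ with A_surf = 4πr² = 40.26 m².
T⁴ = 4008/(0.66·5.67×10⁻⁸·40.26) = 2.660×10⁹ K⁴.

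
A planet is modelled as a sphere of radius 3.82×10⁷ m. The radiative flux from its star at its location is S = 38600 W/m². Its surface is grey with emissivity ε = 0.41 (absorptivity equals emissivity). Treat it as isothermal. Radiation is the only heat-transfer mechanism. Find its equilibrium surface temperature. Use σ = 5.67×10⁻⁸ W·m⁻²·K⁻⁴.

At equilibrium, absorbed power = emitted power.
Absorbing cross-section = πr² = 4.584×10¹⁵ m²; emitting surface = 4πr² = 1.834×10¹⁶ m² (ratio 4).
εS·A_cross = εσ·A_surf·T⁴  ⇒  T⁴ = S/(4σ)   (ε cancels).
T⁴ = 38600/(4·5.67×10⁻⁸) = 1.702×10¹¹ K⁴.
T = (1.702×10¹¹)^(1/4).

T ≈ 642 K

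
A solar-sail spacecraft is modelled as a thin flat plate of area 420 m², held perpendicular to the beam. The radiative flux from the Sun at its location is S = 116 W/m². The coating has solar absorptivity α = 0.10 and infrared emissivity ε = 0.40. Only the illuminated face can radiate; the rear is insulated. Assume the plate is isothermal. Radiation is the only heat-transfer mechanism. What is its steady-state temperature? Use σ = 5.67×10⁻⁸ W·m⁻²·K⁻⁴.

T ≈ 150 K

At equilibrium, absorbed power = emitted power.
Absorbing cross-section = A = 420.0 m²; emitting surface = A = 420.0 m² (ratio 1).
αS·A_cross = εσ·A_surf·T⁴  ⇒  T⁴ = αS/(ε·1σ).
T⁴ = 0.100·116/(0.40·1·5.67×10⁻⁸) = 5.115×10⁸ K⁴.
T = (5.115×10⁸)^(1/4).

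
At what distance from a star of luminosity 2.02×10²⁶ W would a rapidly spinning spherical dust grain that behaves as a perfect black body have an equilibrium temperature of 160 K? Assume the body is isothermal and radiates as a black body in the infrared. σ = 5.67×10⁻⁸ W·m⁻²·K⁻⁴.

d ≈ 3.29×10¹¹ m

For an isothermal black-emitting sphere, (1−a)S·πr² = σ·4πr²·T⁴ ⇒ S = 4σT⁴/(1−a).
S = 4·5.67×10⁻⁸·(160)⁴/1.00 = 148.6 W/m².
Flux falls as S = L/(4πd²), so d = √(L/(4πS)) = √(2.02×10²⁶/(4π·148.6)).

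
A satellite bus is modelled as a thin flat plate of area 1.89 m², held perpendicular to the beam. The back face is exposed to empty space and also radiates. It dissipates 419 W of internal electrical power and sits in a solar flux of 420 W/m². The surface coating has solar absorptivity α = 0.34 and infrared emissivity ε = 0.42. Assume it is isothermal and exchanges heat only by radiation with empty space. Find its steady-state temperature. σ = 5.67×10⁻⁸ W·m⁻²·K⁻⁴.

T ≈ 296 K

At steady state, absorbed solar power + internal power = radiated power.
Absorbed: α·S·A_cross = 0.34·420·1.890 = 269.9 W (cross-section A).
Total input = 269.9 + 419 = 688.9 W.
Radiated: εσ·A_surf·T⁴ with A_surf = 2A = 3.780 m².
T⁴ = 688.9/(0.42·5.67×10⁻⁸·3.780) = 7.653×10⁹ K⁴.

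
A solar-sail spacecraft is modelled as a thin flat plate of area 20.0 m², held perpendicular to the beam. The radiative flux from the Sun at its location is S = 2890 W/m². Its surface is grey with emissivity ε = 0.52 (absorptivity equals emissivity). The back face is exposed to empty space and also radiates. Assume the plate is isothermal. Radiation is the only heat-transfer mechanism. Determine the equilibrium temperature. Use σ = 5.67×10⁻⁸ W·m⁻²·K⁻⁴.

T ≈ 400 K

At equilibrium, absorbed power = emitted power.
Absorbing cross-section = A = 20.00 m²; emitting surface = 2A = 40.00 m² (ratio 2).
εS·A_cross = εσ·A_surf·T⁴  ⇒  T⁴ = S/(2σ)   (ε cancels).
T⁴ = 2890/(2·5.67×10⁻⁸) = 2.549×10¹⁰ K⁴.
T = (2.549×10¹⁰)^(1/4).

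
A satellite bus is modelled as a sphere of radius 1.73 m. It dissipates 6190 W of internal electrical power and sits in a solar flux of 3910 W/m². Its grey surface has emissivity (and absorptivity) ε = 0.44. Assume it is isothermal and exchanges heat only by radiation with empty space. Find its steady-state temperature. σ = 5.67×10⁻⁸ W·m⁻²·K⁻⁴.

T ≈ 393 K

At steady state, absorbed solar power + internal power = radiated power.
Absorbed: α·S·A_cross = 0.44·3910·9.402 = 16180 W (cross-section πr²).
Total input = 16180 + 6190 = 22370 W.
Radiated: εσ·A_surf·T⁴ with A_surf = 4πr² = 37.61 m².
T⁴ = 22370/(0.44·5.67×10⁻⁸·37.61) = 2.384×10¹⁰ K⁴.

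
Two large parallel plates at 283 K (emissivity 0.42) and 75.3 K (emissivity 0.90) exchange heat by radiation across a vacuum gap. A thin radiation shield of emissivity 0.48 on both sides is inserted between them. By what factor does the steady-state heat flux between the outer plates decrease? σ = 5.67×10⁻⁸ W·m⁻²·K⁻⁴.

Without shield: q₀ = σΔ(T⁴)/(1/ε₁+1/ε₂−1) with denominator 2.492.
With shield the two gaps are in series; the resistances add: (1/ε₁+1/ε_s−1)+(1/ε_s+1/ε₂−1) = 3.464+2.194 = 5.659.
Heat-flux ratio q₀/q = 5.659/2.492.

factor ≈ 2.27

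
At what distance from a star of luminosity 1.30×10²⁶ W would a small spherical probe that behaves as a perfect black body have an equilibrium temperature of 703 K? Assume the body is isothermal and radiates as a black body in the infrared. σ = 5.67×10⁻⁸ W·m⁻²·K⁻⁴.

d ≈ 1.37×10¹⁰ m

For an isothermal black-emitting sphere, (1−a)S·πr² = σ·4πr²·T⁴ ⇒ S = 4σT⁴/(1−a).
S = 4·5.67×10⁻⁸·(703)⁴/1.00 = 55390 W/m².
Flux falls as S = L/(4πd²), so d = √(L/(4πS)) = √(1.30×10²⁶/(4π·55390)).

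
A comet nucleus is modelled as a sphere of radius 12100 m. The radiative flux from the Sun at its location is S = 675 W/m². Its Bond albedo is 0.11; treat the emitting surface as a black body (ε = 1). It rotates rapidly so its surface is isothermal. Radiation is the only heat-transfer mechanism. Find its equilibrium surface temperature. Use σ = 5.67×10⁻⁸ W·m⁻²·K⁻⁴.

At equilibrium, absorbed power = emitted power.
Absorbing cross-section = πr² = 4.600×10⁸ m²; emitting surface = 4πr² = 1.840×10⁹ m² (ratio 4).
(1−a)S·A_cross = εσ·A_surf·T⁴  ⇒  T⁴ = (1−a)S/(4σ).
T⁴ = 0.890·675/(4·5.67×10⁻⁸) = 2.649×10⁹ K⁴.
T = (2.649×10⁹)^(1/4).

T ≈ 227 K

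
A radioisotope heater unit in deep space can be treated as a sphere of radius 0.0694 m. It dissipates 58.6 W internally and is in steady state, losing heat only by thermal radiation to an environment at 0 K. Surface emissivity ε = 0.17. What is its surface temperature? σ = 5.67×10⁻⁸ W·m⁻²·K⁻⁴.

Steady state: internal power = radiated power, P = εσA T⁴.
Radiating area A = 4πr² = 0.06052 m².
T⁴ = P/(εσA) = 58.6/(0.17·5.67×10⁻⁸·0.06052) = 1.004×10¹¹ K⁴.
T = (1.004×10¹¹)^(1/4).

T ≈ 563 K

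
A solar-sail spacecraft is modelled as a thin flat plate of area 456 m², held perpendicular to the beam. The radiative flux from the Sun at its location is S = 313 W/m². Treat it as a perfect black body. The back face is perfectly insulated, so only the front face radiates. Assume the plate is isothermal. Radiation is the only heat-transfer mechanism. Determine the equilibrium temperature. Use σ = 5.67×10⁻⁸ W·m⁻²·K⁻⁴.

T ≈ 273 K

At equilibrium, absorbed power = emitted power.
Absorbing cross-section = A = 456.0 m²; emitting surface = A = 456.0 m² (ratio 1).
S·A_cross = εσ·A_surf·T⁴  ⇒  T⁴ = S/(1σ).
T⁴ = 1.00·313/(1·5.67×10⁻⁸) = 5.520×10⁹ K⁴.
T = (5.520×10⁹)^(1/4).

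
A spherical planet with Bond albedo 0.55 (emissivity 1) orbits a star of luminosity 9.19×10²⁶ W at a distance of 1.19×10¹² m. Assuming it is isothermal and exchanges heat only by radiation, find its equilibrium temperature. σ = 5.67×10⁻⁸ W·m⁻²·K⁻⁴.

T ≈ 101 K

First find the stellar flux at distance d: S = L/(4πd²) = 9.19×10²⁶/(4π·(1.19×10¹²)²) = 51.64 W/m².
For an isothermal sphere, absorbed (1−a)S·πr² = emitted σ·4πr²·T⁴, so T⁴ = (1−a)S/(4σ).
T⁴ = 0.450·51.64/(4·5.67×10⁻⁸) = 1.025×10⁸ K⁴.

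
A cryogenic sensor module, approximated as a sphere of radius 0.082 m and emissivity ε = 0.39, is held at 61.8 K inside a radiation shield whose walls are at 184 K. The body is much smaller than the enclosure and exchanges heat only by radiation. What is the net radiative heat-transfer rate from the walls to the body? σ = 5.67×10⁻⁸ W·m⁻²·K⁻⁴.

P_net ≈ 2.11 W

For a small grey body in a large enclosure: P_net = εσA(T_body⁴ − T_wall⁴).
A = 4πr² = 0.08450 m²; T_body⁴ − T_wall⁴ = 1.459×10⁷ − 1.146×10⁹ = -1.132×10⁹ K⁴.
|P_net| = 0.39·5.67×10⁻⁸·0.08450·1.132×10⁹.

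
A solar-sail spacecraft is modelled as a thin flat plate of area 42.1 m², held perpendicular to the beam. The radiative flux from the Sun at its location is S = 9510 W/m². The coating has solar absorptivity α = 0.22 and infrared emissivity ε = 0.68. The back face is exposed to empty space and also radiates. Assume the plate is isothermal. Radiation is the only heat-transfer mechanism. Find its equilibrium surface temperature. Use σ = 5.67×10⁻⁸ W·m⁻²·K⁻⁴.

At equilibrium, absorbed power = emitted power.
Absorbing cross-section = A = 42.10 m²; emitting surface = 2A = 84.20 m² (ratio 2).
αS·A_cross = εσ·A_surf·T⁴  ⇒  T⁴ = αS/(ε·2σ).
T⁴ = 0.220·9510/(0.68·2·5.67×10⁻⁸) = 2.713×10¹⁰ K⁴.
T = (2.713×10¹⁰)^(1/4).

T ≈ 406 K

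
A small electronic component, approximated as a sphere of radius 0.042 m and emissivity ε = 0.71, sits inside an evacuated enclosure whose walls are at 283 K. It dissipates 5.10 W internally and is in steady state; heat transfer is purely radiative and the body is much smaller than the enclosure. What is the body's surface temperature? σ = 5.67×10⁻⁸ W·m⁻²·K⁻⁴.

For a small grey body in a large enclosure, net radiated power = εσA(T⁴ − T_w⁴).
Steady state: P = εσA(T⁴ − T_w⁴) with A = 4πr² = 0.02217 m².
T⁴ = P/(εσA) + T_w⁴ = 5.10/(0.71·5.67×10⁻⁸·0.02217) + (283)⁴
    = 5.715×10⁹ + 6.414×10⁹ = 1.213×10¹⁰ K⁴.

T ≈ 332 K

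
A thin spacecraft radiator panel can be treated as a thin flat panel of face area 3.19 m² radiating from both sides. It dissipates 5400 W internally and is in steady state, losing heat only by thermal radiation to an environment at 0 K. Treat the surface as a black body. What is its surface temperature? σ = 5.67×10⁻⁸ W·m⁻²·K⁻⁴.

T ≈ 350 K

Steady state: internal power = radiated power, P = εσA T⁴.
Radiating area A = 2·3.19 = 6.380 m².
T⁴ = P/(εσA) = 5400/(1.0·5.67×10⁻⁸·6.380) = 1.493×10¹⁰ K⁴.
T = (1.493×10¹⁰)^(1/4).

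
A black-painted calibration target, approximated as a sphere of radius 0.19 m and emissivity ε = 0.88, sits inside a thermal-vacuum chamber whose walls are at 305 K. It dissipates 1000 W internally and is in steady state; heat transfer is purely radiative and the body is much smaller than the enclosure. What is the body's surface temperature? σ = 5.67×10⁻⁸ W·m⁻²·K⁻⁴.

For a small grey body in a large enclosure, net radiated power = εσA(T⁴ − T_w⁴).
Steady state: P = εσA(T⁴ − T_w⁴) with A = 4πr² = 0.4536 m².
T⁴ = P/(εσA) + T_w⁴ = 1000/(0.88·5.67×10⁻⁸·0.4536) + (305)⁴
    = 4.418×10¹⁰ + 8.654×10⁹ = 5.283×10¹⁰ K⁴.

T ≈ 479 K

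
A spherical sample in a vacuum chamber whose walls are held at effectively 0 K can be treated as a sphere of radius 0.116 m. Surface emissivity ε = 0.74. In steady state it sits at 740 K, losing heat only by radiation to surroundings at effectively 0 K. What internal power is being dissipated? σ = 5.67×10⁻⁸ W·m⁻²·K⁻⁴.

P ≈ 2130 W

Steady state: P = εσA T⁴.
A = 4πr² = 0.1691 m²; T⁴ = (740)⁴ = 2.999×10¹¹ K⁴.
P = 0.74 × 5.67×10⁻⁸ × 0.1691 × 2.999×10¹¹.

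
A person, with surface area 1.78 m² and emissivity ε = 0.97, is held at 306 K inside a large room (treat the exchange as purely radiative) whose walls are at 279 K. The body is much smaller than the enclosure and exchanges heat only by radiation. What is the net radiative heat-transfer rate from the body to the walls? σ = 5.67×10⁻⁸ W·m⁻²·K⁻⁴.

For a small grey body in a large enclosure: P_net = εσA(T_body⁴ − T_wall⁴).
A = 1.78 m²; T_body⁴ − T_wall⁴ = 8.768×10⁹ − 6.059×10⁹ = 2.708×10⁹ K⁴.
|P_net| = 0.97·5.67×10⁻⁸·1.780·2.708×10⁹.

P_net ≈ 265 W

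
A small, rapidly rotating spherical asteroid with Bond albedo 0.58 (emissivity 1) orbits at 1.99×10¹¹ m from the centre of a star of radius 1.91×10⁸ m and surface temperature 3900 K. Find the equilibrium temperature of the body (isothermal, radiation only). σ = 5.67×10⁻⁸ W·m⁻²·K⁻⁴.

T ≈ 68.8 K

The star's surface emits σT_*⁴; at distance d the flux is S = σT_*⁴(R_*/d)².
S = 5.67×10⁻⁸·(3900)⁴·(1.91×10⁸/1.99×10¹¹)² = 12.08 W/m².
For an isothermal sphere T⁴ = (1−a)S/(4σ) = 2.238×10⁷ K⁴.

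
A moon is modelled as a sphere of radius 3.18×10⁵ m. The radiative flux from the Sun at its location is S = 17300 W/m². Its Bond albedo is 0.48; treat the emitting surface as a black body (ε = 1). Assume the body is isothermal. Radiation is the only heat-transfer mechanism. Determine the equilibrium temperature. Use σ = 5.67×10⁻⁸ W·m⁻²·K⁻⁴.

T ≈ 446 K

At equilibrium, absorbed power = emitted power.
Absorbing cross-section = πr² = 3.177×10¹¹ m²; emitting surface = 4πr² = 1.271×10¹² m² (ratio 4).
(1−a)S·A_cross = εσ·A_surf·T⁴  ⇒  T⁴ = (1−a)S/(4σ).
T⁴ = 0.520·17300/(4·5.67×10⁻⁸) = 3.966×10¹⁰ K⁴.
T = (3.966×10¹⁰)^(1/4).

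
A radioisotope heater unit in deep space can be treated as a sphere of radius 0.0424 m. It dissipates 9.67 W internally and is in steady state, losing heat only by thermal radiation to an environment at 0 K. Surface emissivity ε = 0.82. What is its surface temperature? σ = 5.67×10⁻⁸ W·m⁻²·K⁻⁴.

Steady state: internal power = radiated power, P = εσA T⁴.
Radiating area A = 4πr² = 0.02259 m².
T⁴ = P/(εσA) = 9.67/(0.82·5.67×10⁻⁸·0.02259) = 9.206×10⁹ K⁴.
T = (9.206×10⁹)^(1/4).

T ≈ 310 K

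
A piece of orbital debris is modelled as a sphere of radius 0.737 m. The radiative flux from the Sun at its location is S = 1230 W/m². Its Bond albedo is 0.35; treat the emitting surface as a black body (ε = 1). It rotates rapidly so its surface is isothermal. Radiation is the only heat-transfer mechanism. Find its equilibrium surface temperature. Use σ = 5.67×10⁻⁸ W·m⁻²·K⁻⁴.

T ≈ 244 K

At equilibrium, absorbed power = emitted power.
Absorbing cross-section = πr² = 1.706 m²; emitting surface = 4πr² = 6.826 m² (ratio 4).
(1−a)S·A_cross = εσ·A_surf·T⁴  ⇒  T⁴ = (1−a)S/(4σ).
T⁴ = 0.650·1230/(4·5.67×10⁻⁸) = 3.525×10⁹ K⁴.
T = (3.525×10⁹)^(1/4).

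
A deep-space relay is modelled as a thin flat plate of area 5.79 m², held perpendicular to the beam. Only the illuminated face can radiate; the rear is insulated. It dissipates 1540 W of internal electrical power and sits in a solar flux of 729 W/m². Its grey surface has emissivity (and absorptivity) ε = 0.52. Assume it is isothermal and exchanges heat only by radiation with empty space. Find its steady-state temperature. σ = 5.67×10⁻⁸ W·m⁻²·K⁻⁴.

At steady state, absorbed solar power + internal power = radiated power.
Absorbed: α·S·A_cross = 0.52·729·5.790 = 2195 W (cross-section A).
Total input = 2195 + 1540 = 3735 W.
Radiated: εσ·A_surf·T⁴ with A_surf = A = 5.790 m².
T⁴ = 3735/(0.52·5.67×10⁻⁸·5.790) = 2.188×10¹⁰ K⁴.

T ≈ 385 K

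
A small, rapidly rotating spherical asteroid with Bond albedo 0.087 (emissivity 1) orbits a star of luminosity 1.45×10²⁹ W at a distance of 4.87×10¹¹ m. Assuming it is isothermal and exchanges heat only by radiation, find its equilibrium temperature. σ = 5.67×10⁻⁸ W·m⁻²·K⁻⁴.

T ≈ 665 K

First find the stellar flux at distance d: S = L/(4πd²) = 1.45×10²⁹/(4π·(4.87×10¹¹)²) = 48650 W/m².
For an isothermal sphere, absorbed (1−a)S·πr² = emitted σ·4πr²·T⁴, so T⁴ = (1−a)S/(4σ).
T⁴ = 0.913·48650/(4·5.67×10⁻⁸) = 1.959×10¹¹ K⁴.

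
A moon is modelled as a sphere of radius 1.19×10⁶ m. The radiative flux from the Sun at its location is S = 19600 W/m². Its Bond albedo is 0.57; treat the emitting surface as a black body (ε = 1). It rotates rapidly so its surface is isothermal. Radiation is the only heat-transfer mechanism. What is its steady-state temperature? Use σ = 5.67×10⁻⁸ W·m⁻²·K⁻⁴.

At equilibrium, absorbed power = emitted power.
Absorbing cross-section = πr² = 4.449×10¹² m²; emitting surface = 4πr² = 1.780×10¹³ m² (ratio 4).
(1−a)S·A_cross = εσ·A_surf·T⁴  ⇒  T⁴ = (1−a)S/(4σ).
T⁴ = 0.430·19600/(4·5.67×10⁻⁸) = 3.716×10¹⁰ K⁴.
T = (3.716×10¹⁰)^(1/4).

T ≈ 439 K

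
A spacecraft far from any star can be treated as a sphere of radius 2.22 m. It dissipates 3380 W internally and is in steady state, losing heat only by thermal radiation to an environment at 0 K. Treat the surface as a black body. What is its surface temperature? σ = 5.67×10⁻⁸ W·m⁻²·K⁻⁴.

T ≈ 176 K

Steady state: internal power = radiated power, P = εσA T⁴.
Radiating area A = 4πr² = 61.93 m².
T⁴ = P/(εσA) = 3380/(1.0·5.67×10⁻⁸·61.93) = 9.625×10⁸ K⁴.
T = (9.625×10⁸)^(1/4).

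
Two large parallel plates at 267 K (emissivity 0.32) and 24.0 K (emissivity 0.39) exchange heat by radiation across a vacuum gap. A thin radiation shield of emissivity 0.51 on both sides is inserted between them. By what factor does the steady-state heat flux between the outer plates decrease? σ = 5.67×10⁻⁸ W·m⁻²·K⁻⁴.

Without shield: q₀ = σΔ(T⁴)/(1/ε₁+1/ε₂−1) with denominator 4.689.
With shield the two gaps are in series; the resistances add: (1/ε₁+1/ε_s−1)+(1/ε_s+1/ε₂−1) = 4.086+3.525 = 7.611.
Heat-flux ratio q₀/q = 7.611/4.689.

factor ≈ 1.62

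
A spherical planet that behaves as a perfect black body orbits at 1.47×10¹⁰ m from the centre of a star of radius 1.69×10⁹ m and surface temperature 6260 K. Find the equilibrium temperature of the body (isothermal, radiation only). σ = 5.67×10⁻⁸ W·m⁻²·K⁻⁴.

The star's surface emits σT_*⁴; at distance d the flux is S = σT_*⁴(R_*/d)².
S = 5.67×10⁻⁸·(6260)⁴·(1.69×10⁹/1.47×10¹⁰)² = 1.151×10⁶ W/m².
For an isothermal sphere T⁴ = (1−a)S/(4σ) = 5.074×10¹² K⁴.

T ≈ 1500 K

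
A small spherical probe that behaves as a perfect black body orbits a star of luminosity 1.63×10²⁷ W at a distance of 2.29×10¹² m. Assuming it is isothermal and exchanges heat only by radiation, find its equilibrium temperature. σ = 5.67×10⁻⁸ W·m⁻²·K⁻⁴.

First find the stellar flux at distance d: S = L/(4πd²) = 1.63×10²⁷/(4π·(2.29×10¹²)²) = 24.73 W/m².
For an isothermal sphere, absorbed (1−a)S·πr² = emitted σ·4πr²·T⁴, so T⁴ = (1−a)S/(4σ).
T⁴ = 1.00·24.73/(4·5.67×10⁻⁸) = 1.091×10⁸ K⁴.

T ≈ 102 K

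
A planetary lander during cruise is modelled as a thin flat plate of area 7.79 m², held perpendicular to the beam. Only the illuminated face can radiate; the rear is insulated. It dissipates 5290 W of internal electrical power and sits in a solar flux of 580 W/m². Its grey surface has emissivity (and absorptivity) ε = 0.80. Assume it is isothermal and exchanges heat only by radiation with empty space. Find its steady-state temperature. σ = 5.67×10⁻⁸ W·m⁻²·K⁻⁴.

T ≈ 398 K

At steady state, absorbed solar power + internal power = radiated power.
Absorbed: α·S·A_cross = 0.80·580·7.790 = 3615 W (cross-section A).
Total input = 3615 + 5290 = 8905 W.
Radiated: εσ·A_surf·T⁴ with A_surf = A = 7.790 m².
T⁴ = 8905/(0.80·5.67×10⁻⁸·7.790) = 2.520×10¹⁰ K⁴.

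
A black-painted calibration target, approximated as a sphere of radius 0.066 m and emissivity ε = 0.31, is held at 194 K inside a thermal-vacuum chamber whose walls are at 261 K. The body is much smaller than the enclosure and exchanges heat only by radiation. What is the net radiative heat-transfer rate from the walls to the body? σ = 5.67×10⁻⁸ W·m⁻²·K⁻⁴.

For a small grey body in a large enclosure: P_net = εσA(T_body⁴ − T_wall⁴).
A = 4πr² = 0.05474 m²; T_body⁴ − T_wall⁴ = 1.416×10⁹ − 4.640×10⁹ = -3.224×10⁹ K⁴.
|P_net| = 0.31·5.67×10⁻⁸·0.05474·3.224×10⁹.

P_net ≈ 3.10 W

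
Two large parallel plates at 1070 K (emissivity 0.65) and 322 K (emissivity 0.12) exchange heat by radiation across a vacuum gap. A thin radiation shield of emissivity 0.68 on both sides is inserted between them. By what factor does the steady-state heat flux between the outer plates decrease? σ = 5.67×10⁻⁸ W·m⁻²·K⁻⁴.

factor ≈ 1.22

Without shield: q₀ = σΔ(T⁴)/(1/ε₁+1/ε₂−1) with denominator 8.872.
With shield the two gaps are in series; the resistances add: (1/ε₁+1/ε_s−1)+(1/ε_s+1/ε₂−1) = 2.009+8.804 = 10.81.
Heat-flux ratio q₀/q = 10.81/8.872.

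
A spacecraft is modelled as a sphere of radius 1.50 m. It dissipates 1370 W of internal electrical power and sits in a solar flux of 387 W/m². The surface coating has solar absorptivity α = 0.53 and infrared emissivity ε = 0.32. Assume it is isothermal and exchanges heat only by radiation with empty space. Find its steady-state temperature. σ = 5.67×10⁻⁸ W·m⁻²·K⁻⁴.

T ≈ 272 K

At steady state, absorbed solar power + internal power = radiated power.
Absorbed: α·S·A_cross = 0.53·387·7.069 = 1450 W (cross-section πr²).
Total input = 1450 + 1370 = 2820 W.
Radiated: εσ·A_surf·T⁴ with A_surf = 4πr² = 28.27 m².
T⁴ = 2820/(0.32·5.67×10⁻⁸·28.27) = 5.497×10⁹ K⁴.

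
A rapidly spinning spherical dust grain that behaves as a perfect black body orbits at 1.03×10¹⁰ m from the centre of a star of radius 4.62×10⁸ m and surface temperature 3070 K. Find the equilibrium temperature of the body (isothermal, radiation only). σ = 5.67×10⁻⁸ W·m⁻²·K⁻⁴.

T ≈ 460 K

The star's surface emits σT_*⁴; at distance d the flux is S = σT_*⁴(R_*/d)².
S = 5.67×10⁻⁸·(3070)⁴·(4.62×10⁸/1.03×10¹⁰)² = 10130 W/m².
For an isothermal sphere T⁴ = (1−a)S/(4σ) = 4.468×10¹⁰ K⁴.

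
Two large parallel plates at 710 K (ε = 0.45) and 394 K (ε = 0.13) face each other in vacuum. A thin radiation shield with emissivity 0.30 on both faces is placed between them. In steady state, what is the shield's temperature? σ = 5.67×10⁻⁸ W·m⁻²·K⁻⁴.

T_s ≈ 653 K

In steady state the net flux on the hot side equals that on the cold side.
σ(T₁⁴−T_s⁴)/D₁ = σ(T_s⁴−T₂⁴)/D₂, with D₁ = 1/ε₁+1/ε_s−1 = 4.556, D₂ = 1/ε_s+1/ε₂−1 = 10.03.
Solve for T_s⁴: T_s⁴ = (D₂·T₁⁴ + D₁·T₂⁴)/(D₁+D₂) = 1.823×10¹¹ K⁴.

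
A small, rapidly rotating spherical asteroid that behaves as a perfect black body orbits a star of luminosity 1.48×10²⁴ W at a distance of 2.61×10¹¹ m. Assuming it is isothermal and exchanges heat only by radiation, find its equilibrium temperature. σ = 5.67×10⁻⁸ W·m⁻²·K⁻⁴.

T ≈ 52.5 K

First find the stellar flux at distance d: S = L/(4πd²) = 1.48×10²⁴/(4π·(2.61×10¹¹)²) = 1.729 W/m².
For an isothermal sphere, absorbed (1−a)S·πr² = emitted σ·4πr²·T⁴, so T⁴ = (1−a)S/(4σ).
T⁴ = 1.00·1.729/(4·5.67×10⁻⁸) = 7.623×10⁶ K⁴.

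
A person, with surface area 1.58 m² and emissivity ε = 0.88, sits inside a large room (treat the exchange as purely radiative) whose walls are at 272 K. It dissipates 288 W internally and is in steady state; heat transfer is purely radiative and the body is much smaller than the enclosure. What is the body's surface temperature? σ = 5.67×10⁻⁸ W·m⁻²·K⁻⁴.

T ≈ 309 K

For a small grey body in a large enclosure, net radiated power = εσA(T⁴ − T_w⁴).
Steady state: P = εσA(T⁴ − T_w⁴) with A = 1.58 m².
T⁴ = P/(εσA) + T_w⁴ = 288/(0.88·5.67×10⁻⁸·1.580) + (272)⁴
    = 3.653×10⁹ + 5.474×10⁹ = 9.127×10⁹ K⁴.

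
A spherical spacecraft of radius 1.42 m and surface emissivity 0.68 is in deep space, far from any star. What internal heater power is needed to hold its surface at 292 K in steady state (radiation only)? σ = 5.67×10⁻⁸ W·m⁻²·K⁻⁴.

P ≈ 7100 W

P = εσ·4πr²·T⁴.
4πr² = 25.34 m²; T⁴ = 7.270×10⁹ K⁴.
P = 0.68·5.67×10⁻⁸·25.34·7.270×10⁹.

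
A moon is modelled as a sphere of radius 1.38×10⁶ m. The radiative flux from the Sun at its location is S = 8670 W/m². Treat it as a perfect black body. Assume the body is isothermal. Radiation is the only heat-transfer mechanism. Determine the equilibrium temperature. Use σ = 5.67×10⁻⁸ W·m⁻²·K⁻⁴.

T ≈ 442 K

At equilibrium, absorbed power = emitted power.
Absorbing cross-section = πr² = 5.983×10¹² m²; emitting surface = 4πr² = 2.393×10¹³ m² (ratio 4).
S·A_cross = εσ·A_surf·T⁴  ⇒  T⁴ = S/(4σ).
T⁴ = 1.00·8670/(4·5.67×10⁻⁸) = 3.823×10¹⁰ K⁴.
T = (3.823×10¹⁰)^(1/4).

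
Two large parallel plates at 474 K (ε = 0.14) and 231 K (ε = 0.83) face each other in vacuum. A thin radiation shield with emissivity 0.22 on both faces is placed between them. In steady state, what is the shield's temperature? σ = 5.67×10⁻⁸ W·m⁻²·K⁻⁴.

T_s ≈ 364 K

In steady state the net flux on the hot side equals that on the cold side.
σ(T₁⁴−T_s⁴)/D₁ = σ(T_s⁴−T₂⁴)/D₂, with D₁ = 1/ε₁+1/ε_s−1 = 10.69, D₂ = 1/ε_s+1/ε₂−1 = 4.750.
Solve for T_s⁴: T_s⁴ = (D₂·T₁⁴ + D₁·T₂⁴)/(D₁+D₂) = 1.750×10¹⁰ K⁴.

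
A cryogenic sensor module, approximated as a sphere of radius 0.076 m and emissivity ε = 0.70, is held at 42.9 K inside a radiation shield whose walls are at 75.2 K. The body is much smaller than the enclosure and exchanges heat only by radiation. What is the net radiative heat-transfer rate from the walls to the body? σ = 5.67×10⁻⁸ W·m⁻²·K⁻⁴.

P_net ≈ 0.0824 W

For a small grey body in a large enclosure: P_net = εσA(T_body⁴ − T_wall⁴).
A = 4πr² = 0.07258 m²; T_body⁴ − T_wall⁴ = 3.387×10⁶ − 3.198×10⁷ = -2.859×10⁷ K⁴.
|P_net| = 0.70·5.67×10⁻⁸·0.07258·2.859×10⁷.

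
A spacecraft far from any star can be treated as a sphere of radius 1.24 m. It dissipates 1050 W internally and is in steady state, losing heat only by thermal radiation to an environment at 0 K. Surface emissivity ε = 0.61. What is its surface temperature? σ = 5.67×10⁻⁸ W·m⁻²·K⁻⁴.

Steady state: internal power = radiated power, P = εσA T⁴.
Radiating area A = 4πr² = 19.32 m².
T⁴ = P/(εσA) = 1050/(0.61·5.67×10⁻⁸·19.32) = 1.571×10⁹ K⁴.
T = (1.571×10⁹)^(1/4).

T ≈ 199 K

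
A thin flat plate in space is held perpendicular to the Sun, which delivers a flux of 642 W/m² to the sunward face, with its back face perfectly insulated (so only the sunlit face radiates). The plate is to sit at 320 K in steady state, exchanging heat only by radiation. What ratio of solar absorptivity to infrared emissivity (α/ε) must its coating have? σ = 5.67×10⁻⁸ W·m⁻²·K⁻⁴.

α/ε ≈ 0.926

Balance: αS·A = εσ·1A·T⁴ ⇒ α/ε = σT⁴/S.
α/ε = 5.67×10⁻⁸·(320)⁴/642 = 5.67×10⁻⁸·1.049×10¹⁰/642.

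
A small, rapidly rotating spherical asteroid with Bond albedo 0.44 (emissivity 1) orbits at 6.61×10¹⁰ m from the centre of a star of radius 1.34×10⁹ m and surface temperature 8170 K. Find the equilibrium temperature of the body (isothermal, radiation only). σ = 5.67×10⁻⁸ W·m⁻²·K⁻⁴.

T ≈ 712 K

The star's surface emits σT_*⁴; at distance d the flux is S = σT_*⁴(R_*/d)².
S = 5.67×10⁻⁸·(8170)⁴·(1.34×10⁹/6.61×10¹⁰)² = 1.038×10⁵ W/m².
For an isothermal sphere T⁴ = (1−a)S/(4σ) = 2.563×10¹¹ K⁴.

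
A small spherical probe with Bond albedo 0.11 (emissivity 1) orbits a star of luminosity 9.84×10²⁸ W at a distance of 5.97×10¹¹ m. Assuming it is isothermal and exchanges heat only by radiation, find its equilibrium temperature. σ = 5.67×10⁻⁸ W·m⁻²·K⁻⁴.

T ≈ 542 K

First find the stellar flux at distance d: S = L/(4πd²) = 9.84×10²⁸/(4π·(5.97×10¹¹)²) = 21970 W/m².
For an isothermal sphere, absorbed (1−a)S·πr² = emitted σ·4πr²·T⁴, so T⁴ = (1−a)S/(4σ).
T⁴ = 0.890·21970/(4·5.67×10⁻⁸) = 8.622×10¹⁰ K⁴.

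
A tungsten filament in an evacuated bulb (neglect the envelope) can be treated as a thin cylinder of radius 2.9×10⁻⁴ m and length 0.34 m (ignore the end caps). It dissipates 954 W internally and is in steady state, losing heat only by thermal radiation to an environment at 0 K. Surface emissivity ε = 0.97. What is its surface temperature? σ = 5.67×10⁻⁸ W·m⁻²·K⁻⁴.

Steady state: internal power = radiated power, P = εσA T⁴.
Radiating area A = 2πrL = 6.195×10⁻⁴ m².
T⁴ = P/(εσA) = 954/(0.97·5.67×10⁻⁸·6.195×10⁻⁴) = 2.800×10¹³ K⁴.
T = (2.800×10¹³)^(1/4).

T ≈ 2300 K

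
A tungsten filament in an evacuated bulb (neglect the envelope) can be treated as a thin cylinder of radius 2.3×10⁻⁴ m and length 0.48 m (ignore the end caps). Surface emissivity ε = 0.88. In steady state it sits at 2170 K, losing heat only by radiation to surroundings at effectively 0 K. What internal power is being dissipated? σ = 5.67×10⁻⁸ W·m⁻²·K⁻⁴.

Steady state: P = εσA T⁴.
A = 2πrL = 6.937×10⁻⁴ m²; T⁴ = (2170)⁴ = 2.217×10¹³ K⁴.
P = 0.88 × 5.67×10⁻⁸ × 6.937×10⁻⁴ × 2.217×10¹³.

P ≈ 767 W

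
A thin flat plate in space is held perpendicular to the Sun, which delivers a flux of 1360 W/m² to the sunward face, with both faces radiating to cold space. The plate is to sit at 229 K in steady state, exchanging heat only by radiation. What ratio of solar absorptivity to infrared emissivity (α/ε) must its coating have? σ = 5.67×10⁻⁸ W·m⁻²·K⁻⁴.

Balance: αS·A = εσ·2A·T⁴ ⇒ α/ε = 2σT⁴/S.
α/ε = 2·5.67×10⁻⁸·(229)⁴/1360 = 2·5.67×10⁻⁸·2.750×10⁹/1360.

α/ε ≈ 0.229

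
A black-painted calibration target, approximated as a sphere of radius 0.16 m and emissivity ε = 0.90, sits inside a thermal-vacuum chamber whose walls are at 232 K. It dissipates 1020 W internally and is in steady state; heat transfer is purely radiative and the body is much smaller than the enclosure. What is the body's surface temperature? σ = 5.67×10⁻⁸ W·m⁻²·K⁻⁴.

For a small grey body in a large enclosure, net radiated power = εσA(T⁴ − T_w⁴).
Steady state: P = εσA(T⁴ − T_w⁴) with A = 4πr² = 0.3217 m².
T⁴ = P/(εσA) + T_w⁴ = 1020/(0.90·5.67×10⁻⁸·0.3217) + (232)⁴
    = 6.213×10¹⁰ + 2.897×10⁹ = 6.503×10¹⁰ K⁴.

T ≈ 505 K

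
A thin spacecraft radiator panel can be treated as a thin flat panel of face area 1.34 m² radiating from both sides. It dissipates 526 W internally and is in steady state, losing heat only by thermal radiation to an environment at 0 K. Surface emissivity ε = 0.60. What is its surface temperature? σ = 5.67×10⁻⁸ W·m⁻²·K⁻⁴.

Steady state: internal power = radiated power, P = εσA T⁴.
Radiating area A = 2·1.34 = 2.680 m².
T⁴ = P/(εσA) = 526/(0.60·5.67×10⁻⁸·2.680) = 5.769×10⁹ K⁴.
T = (5.769×10⁹)^(1/4).

T ≈ 276 K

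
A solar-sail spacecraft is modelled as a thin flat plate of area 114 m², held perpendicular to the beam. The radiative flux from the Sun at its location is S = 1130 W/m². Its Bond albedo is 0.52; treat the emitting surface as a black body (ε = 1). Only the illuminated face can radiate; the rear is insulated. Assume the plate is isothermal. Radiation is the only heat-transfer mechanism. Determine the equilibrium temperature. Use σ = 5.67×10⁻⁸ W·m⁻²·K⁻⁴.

T ≈ 313 K

At equilibrium, absorbed power = emitted power.
Absorbing cross-section = A = 114.0 m²; emitting surface = A = 114.0 m² (ratio 1).
(1−a)S·A_cross = εσ·A_surf·T⁴  ⇒  T⁴ = (1−a)S/(1σ).
T⁴ = 0.480·1130/(1·5.67×10⁻⁸) = 9.566×10⁹ K⁴.
T = (9.566×10⁹)^(1/4).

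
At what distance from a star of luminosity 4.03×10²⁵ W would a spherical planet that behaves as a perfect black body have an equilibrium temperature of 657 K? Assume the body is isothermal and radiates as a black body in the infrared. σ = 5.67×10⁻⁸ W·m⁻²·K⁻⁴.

For an isothermal black-emitting sphere, (1−a)S·πr² = σ·4πr²·T⁴ ⇒ S = 4σT⁴/(1−a).
S = 4·5.67×10⁻⁸·(657)⁴/1.00 = 42260 W/m².
Flux falls as S = L/(4πd²), so d = √(L/(4πS)) = √(4.03×10²⁵/(4π·42260)).

d ≈ 8.71×10⁹ m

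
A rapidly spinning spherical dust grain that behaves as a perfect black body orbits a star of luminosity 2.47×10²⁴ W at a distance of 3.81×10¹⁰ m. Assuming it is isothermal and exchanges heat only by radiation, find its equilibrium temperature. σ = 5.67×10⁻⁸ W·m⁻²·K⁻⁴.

T ≈ 156 K

First find the stellar flux at distance d: S = L/(4πd²) = 2.47×10²⁴/(4π·(3.81×10¹⁰)²) = 135.4 W/m².
For an isothermal sphere, absorbed (1−a)S·πr² = emitted σ·4πr²·T⁴, so T⁴ = (1−a)S/(4σ).
T⁴ = 1.00·135.4/(4·5.67×10⁻⁸) = 5.970×10⁸ K⁴.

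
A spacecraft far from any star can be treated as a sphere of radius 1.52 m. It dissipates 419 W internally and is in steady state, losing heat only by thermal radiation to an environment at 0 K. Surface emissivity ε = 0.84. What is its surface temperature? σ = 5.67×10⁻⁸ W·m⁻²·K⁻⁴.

T ≈ 132 K

Steady state: internal power = radiated power, P = εσA T⁴.
Radiating area A = 4πr² = 29.03 m².
T⁴ = P/(εσA) = 419/(0.84·5.67×10⁻⁸·29.03) = 3.030×10⁸ K⁴.
T = (3.030×10⁸)^(1/4).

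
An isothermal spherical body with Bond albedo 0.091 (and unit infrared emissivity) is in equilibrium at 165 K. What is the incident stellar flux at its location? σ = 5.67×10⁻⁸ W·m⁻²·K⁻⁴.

(1−a)S·πr² = σ·4πr²·T⁴ ⇒ S = 4σT⁴/(1−a).
S = 4·5.67×10⁻⁸·7.412×10⁸/0.909.

S ≈ 185 W/m²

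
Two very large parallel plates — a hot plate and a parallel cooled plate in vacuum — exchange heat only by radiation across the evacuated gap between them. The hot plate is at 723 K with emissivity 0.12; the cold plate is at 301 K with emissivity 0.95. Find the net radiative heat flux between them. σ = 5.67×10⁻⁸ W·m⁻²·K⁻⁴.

For two infinite grey parallel plates, q = σ(T₁⁴ − T₂⁴)/(1/ε₁ + 1/ε₂ − 1).
T₁⁴ − T₂⁴ = 2.732×10¹¹ − 8.209×10⁹ = 2.650×10¹¹ K⁴.
1/ε₁ + 1/ε₂ − 1 = 8.333 + 1.053 − 1 = 8.386.
q = 5.67×10⁻⁸ × 2.650×10¹¹ / 8.386.

q ≈ 1790 W/m²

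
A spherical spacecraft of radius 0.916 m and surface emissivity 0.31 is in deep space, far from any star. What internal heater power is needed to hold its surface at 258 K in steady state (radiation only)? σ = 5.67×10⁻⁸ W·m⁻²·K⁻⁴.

P = εσ·4πr²·T⁴.
4πr² = 10.54 m²; T⁴ = 4.431×10⁹ K⁴.
P = 0.31·5.67×10⁻⁸·10.54·4.431×10⁹.

P ≈ 821 W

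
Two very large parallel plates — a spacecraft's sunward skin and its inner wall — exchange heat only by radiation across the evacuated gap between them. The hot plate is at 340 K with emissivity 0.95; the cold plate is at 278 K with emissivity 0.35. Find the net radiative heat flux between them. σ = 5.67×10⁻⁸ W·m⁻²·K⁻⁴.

For two infinite grey parallel plates, q = σ(T₁⁴ − T₂⁴)/(1/ε₁ + 1/ε₂ − 1).
T₁⁴ − T₂⁴ = 1.336×10¹⁰ − 5.973×10⁹ = 7.391×10⁹ K⁴.
1/ε₁ + 1/ε₂ − 1 = 1.053 + 2.857 − 1 = 2.910.
q = 5.67×10⁻⁸ × 7.391×10⁹ / 2.910.

q ≈ 144 W/m²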